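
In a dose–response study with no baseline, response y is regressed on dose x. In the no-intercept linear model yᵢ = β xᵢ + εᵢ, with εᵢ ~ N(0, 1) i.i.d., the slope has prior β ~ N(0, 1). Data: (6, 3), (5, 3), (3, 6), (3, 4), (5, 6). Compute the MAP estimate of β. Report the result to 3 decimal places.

β̂_MAP = 0.886

log p(β | y) = −Σ(yᵢ − βxᵢ)²/(2·1) − β²/(2·1) + const.
Setting the derivative to zero: Σxᵢ(yᵢ − βxᵢ)/1 − β/1 = 0, so β = Σxᵢyᵢ / (Σxᵢ² + σ²/τ²).
Σxᵢyᵢ = 6·3 + 5·3 + 3·6 + 3·4 + 5·6 = 93; Σxᵢ² = 104; σ²/τ² = 1.
β̂_MAP = 93 / (104 + 1) = 93/105 ≈ 0.886.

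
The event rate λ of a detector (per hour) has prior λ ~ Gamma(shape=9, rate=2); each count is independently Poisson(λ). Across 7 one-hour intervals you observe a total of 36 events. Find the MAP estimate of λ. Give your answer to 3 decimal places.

Σxᵢ = 36, n = 7.
Posterior ∝ λ^8e^(−2λ) · λ^36e^(−7λ) = λ^44e^(−9λ), i.e. Gamma(shape=45, rate=9).
The mode of a Gamma(a, b) with a ≥ 1 (shape–rate) is (a−1)/b = 44/9 ≈ 4.889.

λ̂_MAP = 4.889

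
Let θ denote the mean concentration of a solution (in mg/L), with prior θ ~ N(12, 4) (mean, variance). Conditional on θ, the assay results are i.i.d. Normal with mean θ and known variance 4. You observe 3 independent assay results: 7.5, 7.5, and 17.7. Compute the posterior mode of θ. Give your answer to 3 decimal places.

n = 3; x̄ = (7.5 + 7.5 + 17.7)/3 = 32.7/3 = 10.9.
For a Normal prior and Normal likelihood with known variance, the posterior is Normal; its mode equals its mean, the precision-weighted average.
Prior precision 1/σ₀² = 1/4 = 0.25; data precision n/σ² = 3/4 = 0.75.
θ̂ = (0.25·12 + 0.75·10.9) / (0.25 + 0.75) = 11.175/1 = 11.175.

θ̂_MAP = 11.175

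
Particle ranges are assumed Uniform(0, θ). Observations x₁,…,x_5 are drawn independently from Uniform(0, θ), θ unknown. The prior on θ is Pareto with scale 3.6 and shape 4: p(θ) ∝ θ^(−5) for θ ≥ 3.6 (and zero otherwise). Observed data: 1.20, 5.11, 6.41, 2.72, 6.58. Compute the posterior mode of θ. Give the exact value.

θ̂_MAP = 6.58

The Uniform(0, θ) likelihood is θ^(−n) for θ ≥ max(xᵢ), zero otherwise. Here max(xᵢ) = 6.58.
Posterior ∝ θ^(−5) · θ^(−5) = θ^(−10) on θ ≥ max(3.6, 6.58) = 6.58.
This density is strictly decreasing in θ, so the posterior mode lies at the lower boundary of the support.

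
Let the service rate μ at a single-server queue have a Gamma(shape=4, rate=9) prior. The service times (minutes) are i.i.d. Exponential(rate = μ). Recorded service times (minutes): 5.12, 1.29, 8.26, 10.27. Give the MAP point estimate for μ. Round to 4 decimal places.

μ̂_MAP = 0.2062

The Exponential(rate=μ) likelihood is ∝ μ^n e^(−μΣtᵢ). Here n = 4 and Σtᵢ = 5.12 + 1.29 + 8.26 + 10.27 = 24.94.
Posterior ∝ μ^3e^(−9μ) · μ^4e^(−24.94μ) = μ^7e^(−33.94μ), i.e. Gamma(8, 33.94).
Mode = (a−1)/b = 7/33.94 ≈ 0.2062.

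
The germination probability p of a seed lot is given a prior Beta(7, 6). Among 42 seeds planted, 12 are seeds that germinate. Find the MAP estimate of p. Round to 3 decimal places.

Prior: Beta(7, 6).
Data: 12 successes in 42 trials. The binomial likelihood contributes p^12(1−p)^30, so the posterior is Beta(7+12, 6+30) = Beta(19, 36).
For Beta(a, b) with a, b > 1 the mode is (a−1)/(a+b−2) = 18/53 ≈ 0.340.

p̂_MAP = 0.340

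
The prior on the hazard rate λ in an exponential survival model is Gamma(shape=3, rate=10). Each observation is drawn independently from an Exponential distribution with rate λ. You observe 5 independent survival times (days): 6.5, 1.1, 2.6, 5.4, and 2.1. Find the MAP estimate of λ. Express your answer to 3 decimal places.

λ̂_MAP = 0.253

The Exponential(rate=λ) likelihood is ∝ λ^n e^(−λΣtᵢ). Here n = 5 and Σtᵢ = 6.5 + 1.1 + 2.6 + 5.4 + 2.1 = 17.7.
Posterior ∝ λ^2e^(−10λ) · λ^5e^(−17.7λ) = λ^7e^(−27.7λ), i.e. Gamma(8, 27.7).
Mode = (a−1)/b = 7/27.7 ≈ 0.253.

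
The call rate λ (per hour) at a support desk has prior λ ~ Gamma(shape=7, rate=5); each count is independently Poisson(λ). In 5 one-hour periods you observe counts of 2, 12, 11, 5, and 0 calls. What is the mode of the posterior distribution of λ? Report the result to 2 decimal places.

λ̂_MAP = 3.60

Σxᵢ = 2+12+11+5+0 = 30, with n = 5.
Posterior ∝ λ^6e^(−5λ) · λ^30e^(−5λ) = λ^36e^(−10λ), i.e. Gamma(shape=37, rate=10).
The mode of a Gamma(a, b) with a ≥ 1 (shape–rate) is (a−1)/b = 36/10 ≈ 3.60.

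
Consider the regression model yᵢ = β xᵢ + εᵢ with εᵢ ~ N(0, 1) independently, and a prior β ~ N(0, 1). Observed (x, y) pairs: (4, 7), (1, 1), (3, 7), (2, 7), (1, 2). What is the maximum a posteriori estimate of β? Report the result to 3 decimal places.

log p(β | y) = −Σ(yᵢ − βxᵢ)²/(2·1) − β²/(2·1) + const.
Setting the derivative to zero: Σxᵢ(yᵢ − βxᵢ)/1 − β/1 = 0, so β = Σxᵢyᵢ / (Σxᵢ² + σ²/τ²).
Σxᵢyᵢ = 4·7 + 1·1 + 3·7 + 2·7 + 1·2 = 66; Σxᵢ² = 31; σ²/τ² = 1.
β̂_MAP = 66 / (31 + 1) = 66/32 ≈ 2.063.

β̂_MAP = 2.063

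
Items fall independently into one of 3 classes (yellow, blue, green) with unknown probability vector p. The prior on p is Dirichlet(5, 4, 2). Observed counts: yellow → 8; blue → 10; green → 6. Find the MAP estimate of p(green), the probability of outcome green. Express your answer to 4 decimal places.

MAP estimate of p(green) = 0.2188

The posterior is Dirichlet(αᵢ + nᵢ) = Dirichlet(13, 14, 8).
For a Dirichlet(a₁,…,a_K) with all aᵢ > 1, the mode has j-th component (aⱼ − 1)/(Σaᵢ − K).
Here Σaᵢ = 35 and K = 3, so p(green) = (8 − 1)/(35 − 3) = 7/32 ≈ 0.2188.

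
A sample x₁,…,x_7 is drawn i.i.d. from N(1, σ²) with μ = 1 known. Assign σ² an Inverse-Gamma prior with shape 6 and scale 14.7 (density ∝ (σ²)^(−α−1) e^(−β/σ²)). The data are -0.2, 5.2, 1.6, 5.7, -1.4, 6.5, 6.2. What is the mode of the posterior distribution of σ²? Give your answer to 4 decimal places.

Sum of squared deviations about the known mean: SS = (-0.2−1)² + (5.2−1)² + (1.6−1)² + (5.7−1)² + (-1.4−1)² + (6.5−1)² + (6.2−1)² = 104.58.
The Normal likelihood contributes (σ²)^(−n/2) exp(−SS/(2σ²)), so the posterior is Inverse-Gamma(α + n/2, β + SS/2) = Inverse-Gamma(9.5, 66.99).
The mode of Inverse-Gamma(a, b) is b/(a+1) = 66.99/10.5 ≈ 6.3800.

σ̂²_MAP = 6.3800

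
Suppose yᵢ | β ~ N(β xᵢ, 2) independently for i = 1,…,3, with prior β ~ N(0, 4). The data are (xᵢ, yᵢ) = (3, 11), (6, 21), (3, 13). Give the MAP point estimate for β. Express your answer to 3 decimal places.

log p(β | y) = −Σ(yᵢ − βxᵢ)²/(2·2) − β²/(2·4) + const.
Setting the derivative to zero: Σxᵢ(yᵢ − βxᵢ)/2 − β/4 = 0, so β = Σxᵢyᵢ / (Σxᵢ² + σ²/τ²).
Σxᵢyᵢ = 3·11 + 6·21 + 3·13 = 198; Σxᵢ² = 54; σ²/τ² = 0.5.
β̂_MAP = 198 / (54 + 0.5) = 198/54.5 ≈ 3.633.

β̂_MAP = 3.633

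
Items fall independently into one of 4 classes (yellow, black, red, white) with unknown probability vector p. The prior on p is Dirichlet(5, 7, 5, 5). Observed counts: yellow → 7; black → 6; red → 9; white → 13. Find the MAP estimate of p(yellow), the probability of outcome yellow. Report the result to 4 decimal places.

The posterior is Dirichlet(αᵢ + nᵢ) = Dirichlet(12, 13, 14, 18).
For a Dirichlet(a₁,…,a_K) with all aᵢ > 1, the mode has j-th component (aⱼ − 1)/(Σaᵢ − K).
Here Σaᵢ = 57 and K = 4, so p(yellow) = (12 − 1)/(57 − 4) = 11/53 ≈ 0.2075.

MAP estimate of p(yellow) = 0.2075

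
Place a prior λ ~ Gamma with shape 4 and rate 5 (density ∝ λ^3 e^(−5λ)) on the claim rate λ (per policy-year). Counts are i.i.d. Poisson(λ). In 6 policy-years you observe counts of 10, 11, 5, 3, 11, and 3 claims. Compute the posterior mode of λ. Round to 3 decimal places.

λ̂_MAP = 4.182

Σxᵢ = 10+11+5+3+11+3 = 43, with n = 6.
Posterior ∝ λ^3e^(−5λ) · λ^43e^(−6λ) = λ^46e^(−11λ), i.e. Gamma(shape=47, rate=11).
The mode of a Gamma(a, b) with a ≥ 1 (shape–rate) is (a−1)/b = 46/11 ≈ 4.182.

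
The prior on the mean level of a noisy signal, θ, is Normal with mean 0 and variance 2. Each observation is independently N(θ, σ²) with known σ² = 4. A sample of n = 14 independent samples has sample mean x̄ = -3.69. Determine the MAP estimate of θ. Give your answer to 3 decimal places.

n = 14, x̄ = -3.69.
For a Normal prior and Normal likelihood with known variance, the posterior is Normal; its mode equals its mean, the precision-weighted average.
Prior precision 1/σ₀² = 1/2 = 0.5; data precision n/σ² = 14/4 = 3.5.
θ̂ = (0.5·0 + 3.5·(-3.69)) / (0.5 + 3.5) = (-12.915)/4 = -3.22875 ≈ -3.229.

θ̂_MAP = -3.229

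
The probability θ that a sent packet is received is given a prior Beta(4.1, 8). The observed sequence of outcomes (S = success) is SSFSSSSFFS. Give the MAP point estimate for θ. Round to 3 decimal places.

θ̂_MAP = 0.502

Prior: Beta(4.1, 8).
Data: 7 successes in 10 trials (from the sequence). The binomial likelihood contributes θ^7(1−θ)^3, so the posterior is Beta(4.1+7, 8+3) = Beta(11.1, 11).
For Beta(a, b) with a, b > 1 the mode is (a−1)/(a+b−2) = 10.1/20.1 ≈ 0.502.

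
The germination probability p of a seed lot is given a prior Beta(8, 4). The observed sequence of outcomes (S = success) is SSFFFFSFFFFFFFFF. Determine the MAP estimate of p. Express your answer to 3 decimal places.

p̂_MAP = 0.385

Prior: Beta(8, 4).
Data: 3 successes in 16 trials (from the sequence). The binomial likelihood contributes p^3(1−p)^13, so the posterior is Beta(8+3, 4+13) = Beta(11, 17).
For Beta(a, b) with a, b > 1 the mode is (a−1)/(a+b−2) = 10/26 ≈ 0.385.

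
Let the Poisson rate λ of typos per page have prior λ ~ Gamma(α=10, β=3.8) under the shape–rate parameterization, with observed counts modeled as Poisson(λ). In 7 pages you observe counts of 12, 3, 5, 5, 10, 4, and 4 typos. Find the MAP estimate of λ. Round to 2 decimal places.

λ̂_MAP = 4.81

Σxᵢ = 12+3+5+5+10+4+4 = 43, with n = 7.
Posterior ∝ λ^9e^(−3.8λ) · λ^43e^(−7λ) = λ^52e^(−10.8λ), i.e. Gamma(shape=53, rate=10.8).
The mode of a Gamma(a, b) with a ≥ 1 (shape–rate) is (a−1)/b = 52/10.8 ≈ 4.81.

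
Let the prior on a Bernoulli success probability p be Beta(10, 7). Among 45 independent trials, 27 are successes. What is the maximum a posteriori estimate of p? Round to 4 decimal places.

Prior: Beta(10, 7).
Data: 27 successes in 45 trials. The binomial likelihood contributes p^27(1−p)^18, so the posterior is Beta(10+27, 7+18) = Beta(37, 25).
For Beta(a, b) with a, b > 1 the mode is (a−1)/(a+b−2) = 36/60 ≈ 0.6000.

p̂_MAP = 0.6000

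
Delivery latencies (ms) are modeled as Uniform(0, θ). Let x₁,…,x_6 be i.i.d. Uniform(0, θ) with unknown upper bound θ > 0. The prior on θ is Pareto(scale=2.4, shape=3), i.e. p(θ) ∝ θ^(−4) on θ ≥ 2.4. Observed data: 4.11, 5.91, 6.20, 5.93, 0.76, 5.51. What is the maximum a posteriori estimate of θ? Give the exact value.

θ̂_MAP = 6.20

The Uniform(0, θ) likelihood is θ^(−n) for θ ≥ max(xᵢ), zero otherwise. Here max(xᵢ) = 6.20.
Posterior ∝ θ^(−4) · θ^(−6) = θ^(−10) on θ ≥ max(2.4, 6.20) = 6.20.
This density is strictly decreasing in θ, so the posterior mode lies at the lower boundary of the support.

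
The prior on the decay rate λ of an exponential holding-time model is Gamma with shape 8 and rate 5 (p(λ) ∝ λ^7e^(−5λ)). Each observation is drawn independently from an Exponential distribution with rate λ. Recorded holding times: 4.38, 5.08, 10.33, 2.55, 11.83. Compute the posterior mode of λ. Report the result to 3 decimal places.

The Exponential(rate=λ) likelihood is ∝ λ^n e^(−λΣtᵢ). Here n = 5 and Σtᵢ = 4.38 + 5.08 + 10.33 + 2.55 + 11.83 = 34.17.
Posterior ∝ λ^7e^(−5λ) · λ^5e^(−34.17λ) = λ^12e^(−39.17λ), i.e. Gamma(13, 39.17).
Mode = (a−1)/b = 12/39.17 ≈ 0.306.

λ̂_MAP = 0.306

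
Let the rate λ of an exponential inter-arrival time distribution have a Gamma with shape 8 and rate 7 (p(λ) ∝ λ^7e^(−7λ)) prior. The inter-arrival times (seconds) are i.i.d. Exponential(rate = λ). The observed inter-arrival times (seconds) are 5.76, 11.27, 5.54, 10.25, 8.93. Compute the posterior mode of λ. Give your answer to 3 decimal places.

The Exponential(rate=λ) likelihood is ∝ λ^n e^(−λΣtᵢ). Here n = 5 and Σtᵢ = 5.76 + 11.27 + 5.54 + 10.25 + 8.93 = 41.75.
Posterior ∝ λ^7e^(−7λ) · λ^5e^(−41.75λ) = λ^12e^(−48.75λ), i.e. Gamma(13, 48.75).
Mode = (a−1)/b = 12/48.75 ≈ 0.246.

λ̂_MAP = 0.246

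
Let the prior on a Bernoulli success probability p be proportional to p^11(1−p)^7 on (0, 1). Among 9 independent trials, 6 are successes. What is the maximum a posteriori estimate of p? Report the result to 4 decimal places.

The prior density ∝ p^11(1−p)^7 is the kernel of Beta(12, 8).
Data: 6 successes in 9 trials. The binomial likelihood contributes p^6(1−p)^3, so the posterior is Beta(12+6, 8+3) = Beta(18, 11).
For Beta(a, b) with a, b > 1 the mode is (a−1)/(a+b−2) = 17/27 ≈ 0.6296.

p̂_MAP = 0.6296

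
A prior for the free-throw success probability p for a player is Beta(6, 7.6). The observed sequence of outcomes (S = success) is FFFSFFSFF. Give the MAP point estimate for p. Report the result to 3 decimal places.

p̂_MAP = 0.340

Prior: Beta(6, 7.6).
Data: 2 successes in 9 trials (from the sequence). The binomial likelihood contributes p^2(1−p)^7, so the posterior is Beta(6+2, 7.6+7) = Beta(8, 14.6).
For Beta(a, b) with a, b > 1 the mode is (a−1)/(a+b−2) = 7/20.6 ≈ 0.340.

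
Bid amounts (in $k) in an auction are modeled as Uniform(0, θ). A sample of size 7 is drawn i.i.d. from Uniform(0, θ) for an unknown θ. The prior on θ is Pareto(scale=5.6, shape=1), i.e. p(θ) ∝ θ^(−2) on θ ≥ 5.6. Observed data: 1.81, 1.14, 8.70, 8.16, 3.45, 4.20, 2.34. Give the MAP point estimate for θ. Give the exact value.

θ̂_MAP = 8.70

The Uniform(0, θ) likelihood is θ^(−n) for θ ≥ max(xᵢ), zero otherwise. Here max(xᵢ) = 8.70.
Posterior ∝ θ^(−2) · θ^(−7) = θ^(−9) on θ ≥ max(5.6, 8.70) = 8.70.
This density is strictly decreasing in θ, so the posterior mode lies at the lower boundary of the support.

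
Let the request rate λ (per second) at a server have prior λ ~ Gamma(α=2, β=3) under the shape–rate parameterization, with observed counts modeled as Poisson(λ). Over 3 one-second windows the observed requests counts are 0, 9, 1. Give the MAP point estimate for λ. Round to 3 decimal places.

λ̂_MAP = 1.833

Σxᵢ = 0+9+1 = 10, with n = 3.
Posterior ∝ λe^(−3λ) · λ^10e^(−3λ) = λ^11e^(−6λ), i.e. Gamma(shape=12, rate=6).
The mode of a Gamma(a, b) with a ≥ 1 (shape–rate) is (a−1)/b = 11/6 ≈ 1.833.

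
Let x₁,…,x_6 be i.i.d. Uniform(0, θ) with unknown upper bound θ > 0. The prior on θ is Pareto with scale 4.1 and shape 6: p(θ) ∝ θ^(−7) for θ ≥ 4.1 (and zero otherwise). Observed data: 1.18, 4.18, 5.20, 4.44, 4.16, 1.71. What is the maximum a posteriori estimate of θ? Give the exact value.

θ̂_MAP = 5.20

The Uniform(0, θ) likelihood is θ^(−n) for θ ≥ max(xᵢ), zero otherwise. Here max(xᵢ) = 5.20.
Posterior ∝ θ^(−7) · θ^(−6) = θ^(−13) on θ ≥ max(4.1, 5.20) = 5.20.
This density is strictly decreasing in θ, so the posterior mode lies at the lower boundary of the support.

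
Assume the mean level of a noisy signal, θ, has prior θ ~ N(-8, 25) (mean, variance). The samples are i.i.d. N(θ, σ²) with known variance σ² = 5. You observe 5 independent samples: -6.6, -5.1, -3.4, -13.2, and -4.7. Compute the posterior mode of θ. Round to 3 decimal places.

θ̂_MAP = -6.654

n = 5; x̄ = ((-6.6) + (-5.1) + (-3.4) + (-13.2) + (-4.7))/5 = -33/5 = -6.6.
For a Normal prior and Normal likelihood with known variance, the posterior is Normal; its mode equals its mean, the precision-weighted average.
Prior precision 1/σ₀² = 1/25 = 0.04; data precision n/σ² = 5/5 = 1.
θ̂ = (0.04·(-8) + 1·(-6.6)) / (0.04 + 1) = (-6.92)/1.04 = -173/26 ≈ -6.654.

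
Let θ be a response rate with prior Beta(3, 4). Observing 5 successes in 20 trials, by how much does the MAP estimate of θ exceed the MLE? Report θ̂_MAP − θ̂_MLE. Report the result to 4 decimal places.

MAP − MLE = 0.0300

Posterior is Beta(8, 19); MAP = (8−1)/(27−2) = 7/25 ≈ 0.28000.
MLE ignores the prior: θ̂_MLE = k/n = 5/20 ≈ 0.25000.
Difference = 7/25 − 5/20 = 3/100 ≈ 0.0300.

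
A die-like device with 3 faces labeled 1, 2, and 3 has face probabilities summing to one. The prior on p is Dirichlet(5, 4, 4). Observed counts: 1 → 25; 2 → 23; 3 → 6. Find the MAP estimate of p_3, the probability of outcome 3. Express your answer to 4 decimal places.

The posterior is Dirichlet(αᵢ + nᵢ) = Dirichlet(30, 27, 10).
For a Dirichlet(a₁,…,a_K) with all aᵢ > 1, the mode has j-th component (aⱼ − 1)/(Σaᵢ − K).
Here Σaᵢ = 67 and K = 3, so p_3 = (10 − 1)/(67 − 3) = 9/64 ≈ 0.1406.

MAP estimate: 0.1406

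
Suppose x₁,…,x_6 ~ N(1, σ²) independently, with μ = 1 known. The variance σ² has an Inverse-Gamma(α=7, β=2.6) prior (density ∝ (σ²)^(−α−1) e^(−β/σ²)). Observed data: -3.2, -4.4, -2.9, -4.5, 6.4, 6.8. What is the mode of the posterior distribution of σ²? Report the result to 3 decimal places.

σ̂²_MAP = 7.285

Sum of squared deviations about the known mean: SS = (-3.2−1)² + (-4.4−1)² + (-2.9−1)² + (-4.5−1)² + (6.4−1)² + (6.8−1)² = 155.06.
The Normal likelihood contributes (σ²)^(−n/2) exp(−SS/(2σ²)), so the posterior is Inverse-Gamma(α + n/2, β + SS/2) = Inverse-Gamma(10, 80.13).
The mode of Inverse-Gamma(a, b) is b/(a+1) = 80.13/11 ≈ 7.285.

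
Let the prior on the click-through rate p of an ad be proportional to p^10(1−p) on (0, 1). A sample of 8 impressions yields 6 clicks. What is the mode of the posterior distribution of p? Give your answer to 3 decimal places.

p̂_MAP = 0.842

The prior density ∝ p^10(1−p)^1 is the kernel of Beta(11, 2).
Data: 6 successes in 8 trials. The binomial likelihood contributes p^6(1−p)^2, so the posterior is Beta(11+6, 2+2) = Beta(17, 4).
For Beta(a, b) with a, b > 1 the mode is (a−1)/(a+b−2) = 16/19 ≈ 0.842.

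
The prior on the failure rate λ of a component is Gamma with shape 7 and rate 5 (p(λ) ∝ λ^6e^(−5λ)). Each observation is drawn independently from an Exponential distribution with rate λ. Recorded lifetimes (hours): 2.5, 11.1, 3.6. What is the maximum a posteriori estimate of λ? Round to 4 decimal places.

λ̂_MAP = 0.4054

The Exponential(rate=λ) likelihood is ∝ λ^n e^(−λΣtᵢ). Here n = 3 and Σtᵢ = 2.5 + 11.1 + 3.6 = 17.2.
Posterior ∝ λ^6e^(−5λ) · λ^3e^(−17.2λ) = λ^9e^(−22.2λ), i.e. Gamma(10, 22.2).
Mode = (a−1)/b = 9/22.2 ≈ 0.4054.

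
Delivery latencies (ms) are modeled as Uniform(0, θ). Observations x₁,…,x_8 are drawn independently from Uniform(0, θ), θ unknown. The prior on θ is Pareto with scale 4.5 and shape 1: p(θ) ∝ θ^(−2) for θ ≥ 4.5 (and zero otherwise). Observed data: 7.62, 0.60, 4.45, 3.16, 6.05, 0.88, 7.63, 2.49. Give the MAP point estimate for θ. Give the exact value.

θ̂_MAP = 7.63

The Uniform(0, θ) likelihood is θ^(−n) for θ ≥ max(xᵢ), zero otherwise. Here max(xᵢ) = 7.63.
Posterior ∝ θ^(−2) · θ^(−8) = θ^(−10) on θ ≥ max(4.5, 7.63) = 7.63.
This density is strictly decreasing in θ, so the posterior mode lies at the lower boundary of the support.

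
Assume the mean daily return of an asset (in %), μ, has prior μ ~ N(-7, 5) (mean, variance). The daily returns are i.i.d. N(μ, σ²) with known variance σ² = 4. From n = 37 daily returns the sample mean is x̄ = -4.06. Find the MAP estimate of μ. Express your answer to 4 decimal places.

μ̂_MAP = -4.1222

n = 37, x̄ = -4.06.
For a Normal prior and Normal likelihood with known variance, the posterior is Normal; its mode equals its mean, the precision-weighted average.
Prior precision 1/σ₀² = 1/5 = 0.2; data precision n/σ² = 37/4 = 9.25.
μ̂ = (0.2·(-7) + 9.25·(-4.06)) / (0.2 + 9.25) = (-38.955)/9.45 = -371/90 ≈ -4.1222.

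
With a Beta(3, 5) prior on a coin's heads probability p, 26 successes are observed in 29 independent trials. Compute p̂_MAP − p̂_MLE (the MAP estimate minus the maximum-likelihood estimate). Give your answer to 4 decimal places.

MAP − MLE = -0.0966

Posterior is Beta(29, 8); MAP = (29−1)/(37−2) = 28/35 ≈ 0.80000.
MLE ignores the prior: p̂_MLE = k/n = 26/29 ≈ 0.89655.
Difference = 28/35 − 26/29 = -14/145 ≈ -0.0966.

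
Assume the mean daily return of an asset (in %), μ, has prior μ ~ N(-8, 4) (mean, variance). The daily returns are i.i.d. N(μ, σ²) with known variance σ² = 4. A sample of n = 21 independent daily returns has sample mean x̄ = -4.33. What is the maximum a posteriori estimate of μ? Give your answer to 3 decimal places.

n = 21, x̄ = -4.33.
For a Normal prior and Normal likelihood with known variance, the posterior is Normal; its mode equals its mean, the precision-weighted average.
Prior precision 1/σ₀² = 1/4 = 0.25; data precision n/σ² = 21/4 = 5.25.
μ̂ = (0.25·(-8) + 5.25·(-4.33)) / (0.25 + 5.25) = (-24.7325)/5.5 = -9893/2200 ≈ -4.497.

μ̂_MAP = -4.497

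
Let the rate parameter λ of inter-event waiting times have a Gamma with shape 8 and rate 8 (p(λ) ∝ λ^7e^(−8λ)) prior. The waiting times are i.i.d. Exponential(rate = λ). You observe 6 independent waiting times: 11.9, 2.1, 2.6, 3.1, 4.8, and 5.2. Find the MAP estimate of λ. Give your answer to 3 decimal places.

λ̂_MAP = 0.345

The Exponential(rate=λ) likelihood is ∝ λ^n e^(−λΣtᵢ). Here n = 6 and Σtᵢ = 11.9 + 2.1 + 2.6 + 3.1 + 4.8 + 5.2 = 29.7.
Posterior ∝ λ^7e^(−8λ) · λ^6e^(−29.7λ) = λ^13e^(−37.7λ), i.e. Gamma(14, 37.7).
Mode = (a−1)/b = 13/37.7 ≈ 0.345.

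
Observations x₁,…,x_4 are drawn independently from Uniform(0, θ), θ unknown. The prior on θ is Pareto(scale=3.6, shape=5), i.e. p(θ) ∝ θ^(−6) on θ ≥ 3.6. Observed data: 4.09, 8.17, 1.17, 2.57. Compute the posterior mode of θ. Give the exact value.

θ̂_MAP = 8.17

The Uniform(0, θ) likelihood is θ^(−n) for θ ≥ max(xᵢ), zero otherwise. Here max(xᵢ) = 8.17.
Posterior ∝ θ^(−6) · θ^(−4) = θ^(−10) on θ ≥ max(3.6, 8.17) = 8.17.
This density is strictly decreasing in θ, so the posterior mode lies at the lower boundary of the support.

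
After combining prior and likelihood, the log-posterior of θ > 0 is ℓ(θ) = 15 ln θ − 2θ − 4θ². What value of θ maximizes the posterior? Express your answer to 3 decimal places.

ℓ'(θ) = 15/θ − 2 − 8θ. Setting this to zero and multiplying by θ: 8θ² + 2θ − 15 = 0.
θ = (−2 + √(2² + 4·8·15)) / (2·8) = (−2 + √484) / 16 = (−2 + 22)/16 = 5/4.
ℓ''(θ) = −15/θ² − 8 < 0, confirming a maximum.

θ̂_MAP = 1.250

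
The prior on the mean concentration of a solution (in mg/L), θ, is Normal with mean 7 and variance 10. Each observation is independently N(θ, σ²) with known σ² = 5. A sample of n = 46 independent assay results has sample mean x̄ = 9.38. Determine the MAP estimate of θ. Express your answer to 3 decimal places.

n = 46, x̄ = 9.38.
For a Normal prior and Normal likelihood with known variance, the posterior is Normal; its mode equals its mean, the precision-weighted average.
Prior precision 1/σ₀² = 1/10 = 0.1; data precision n/σ² = 46/5 = 9.2.
θ̂ = (0.1·7 + 9.2·9.38) / (0.1 + 9.2) = 86.996/9.3 = 21749/2325 ≈ 9.354.

θ̂_MAP = 9.354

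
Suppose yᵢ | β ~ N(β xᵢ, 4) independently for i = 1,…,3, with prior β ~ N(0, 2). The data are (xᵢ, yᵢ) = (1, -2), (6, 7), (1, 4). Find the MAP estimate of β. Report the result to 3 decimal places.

log p(β | y) = −Σ(yᵢ − βxᵢ)²/(2·4) − β²/(2·2) + const.
Setting the derivative to zero: Σxᵢ(yᵢ − βxᵢ)/4 − β/2 = 0, so β = Σxᵢyᵢ / (Σxᵢ² + σ²/τ²).
Σxᵢyᵢ = 1·(-2) + 6·7 + 1·4 = 44; Σxᵢ² = 38; σ²/τ² = 2.
β̂_MAP = 44 / (38 + 2) = 44/40 ≈ 1.100.

β̂_MAP = 1.100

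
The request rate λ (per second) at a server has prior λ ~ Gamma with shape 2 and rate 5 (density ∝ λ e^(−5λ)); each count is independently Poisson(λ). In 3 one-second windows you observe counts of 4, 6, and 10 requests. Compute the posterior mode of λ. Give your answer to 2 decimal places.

Σxᵢ = 4+6+10 = 20, with n = 3.
Posterior ∝ λe^(−5λ) · λ^20e^(−3λ) = λ^21e^(−8λ), i.e. Gamma(shape=22, rate=8).
The mode of a Gamma(a, b) with a ≥ 1 (shape–rate) is (a−1)/b = 21/8 ≈ 2.63.

λ̂_MAP = 2.63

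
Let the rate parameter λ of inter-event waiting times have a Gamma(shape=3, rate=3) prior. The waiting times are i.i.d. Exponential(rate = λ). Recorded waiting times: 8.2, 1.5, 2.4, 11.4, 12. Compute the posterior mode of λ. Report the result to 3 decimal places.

λ̂_MAP = 0.182

The Exponential(rate=λ) likelihood is ∝ λ^n e^(−λΣtᵢ). Here n = 5 and Σtᵢ = 8.2 + 1.5 + 2.4 + 11.4 + 12 = 35.5.
Posterior ∝ λ^2e^(−3λ) · λ^5e^(−35.5λ) = λ^7e^(−38.5λ), i.e. Gamma(8, 38.5).
Mode = (a−1)/b = 7/38.5 ≈ 0.182.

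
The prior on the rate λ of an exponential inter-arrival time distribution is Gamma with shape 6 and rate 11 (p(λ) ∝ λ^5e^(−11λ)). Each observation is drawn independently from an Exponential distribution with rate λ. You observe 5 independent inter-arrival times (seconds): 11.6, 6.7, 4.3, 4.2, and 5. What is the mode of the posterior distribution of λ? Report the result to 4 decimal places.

λ̂_MAP = 0.2336

The Exponential(rate=λ) likelihood is ∝ λ^n e^(−λΣtᵢ). Here n = 5 and Σtᵢ = 11.6 + 6.7 + 4.3 + 4.2 + 5 = 31.8.
Posterior ∝ λ^5e^(−11λ) · λ^5e^(−31.8λ) = λ^10e^(−42.8λ), i.e. Gamma(11, 42.8).
Mode = (a−1)/b = 10/42.8 ≈ 0.2336.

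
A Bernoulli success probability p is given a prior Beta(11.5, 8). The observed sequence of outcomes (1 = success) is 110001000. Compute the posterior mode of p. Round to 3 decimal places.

Prior: Beta(11.5, 8).
Data: 3 successes in 9 trials (from the sequence). The binomial likelihood contributes p^3(1−p)^6, so the posterior is Beta(11.5+3, 8+6) = Beta(14.5, 14).
For Beta(a, b) with a, b > 1 the mode is (a−1)/(a+b−2) = 13.5/26.5 ≈ 0.509.

p̂_MAP = 0.509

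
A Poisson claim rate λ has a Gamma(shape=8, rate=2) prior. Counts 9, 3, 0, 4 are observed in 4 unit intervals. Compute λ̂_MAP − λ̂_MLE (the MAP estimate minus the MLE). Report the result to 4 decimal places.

Σxᵢ = 16. Posterior is Gamma(24, 6); MAP = (24−1)/6 = 23/6 ≈ 3.83333.
MLE = x̄ = 16/4 ≈ 4.00000.
Difference = 23/6 − 16/4 = -1/6 ≈ -0.1667.

MAP − MLE = -0.1667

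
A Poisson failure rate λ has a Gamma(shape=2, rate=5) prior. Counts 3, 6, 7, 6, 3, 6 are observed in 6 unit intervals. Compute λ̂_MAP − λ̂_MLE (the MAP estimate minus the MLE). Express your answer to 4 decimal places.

MAP − MLE = -2.2576

Σxᵢ = 31. Posterior is Gamma(33, 11); MAP = (33−1)/11 = 32/11 ≈ 2.90909.
MLE = x̄ = 31/6 ≈ 5.16667.
Difference = 32/11 − 31/6 = -149/66 ≈ -2.2576.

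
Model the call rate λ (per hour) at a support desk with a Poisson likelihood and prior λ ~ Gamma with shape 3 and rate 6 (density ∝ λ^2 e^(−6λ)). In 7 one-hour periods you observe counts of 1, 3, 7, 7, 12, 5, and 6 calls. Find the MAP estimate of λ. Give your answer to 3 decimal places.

Σxᵢ = 1+3+7+7+12+5+6 = 41, with n = 7.
Posterior ∝ λ^2e^(−6λ) · λ^41e^(−7λ) = λ^43e^(−13λ), i.e. Gamma(shape=44, rate=13).
The mode of a Gamma(a, b) with a ≥ 1 (shape–rate) is (a−1)/b = 43/13 ≈ 3.308.

λ̂_MAP = 3.308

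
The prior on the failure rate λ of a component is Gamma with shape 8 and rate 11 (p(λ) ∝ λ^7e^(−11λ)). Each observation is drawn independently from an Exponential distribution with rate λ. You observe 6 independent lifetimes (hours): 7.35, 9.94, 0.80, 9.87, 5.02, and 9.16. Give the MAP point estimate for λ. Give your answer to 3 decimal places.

The Exponential(rate=λ) likelihood is ∝ λ^n e^(−λΣtᵢ). Here n = 6 and Σtᵢ = 7.35 + 9.94 + 0.80 + 9.87 + 5.02 + 9.16 = 42.14.
Posterior ∝ λ^7e^(−11λ) · λ^6e^(−42.14λ) = λ^13e^(−53.14λ), i.e. Gamma(14, 53.14).
Mode = (a−1)/b = 13/53.14 ≈ 0.245.

λ̂_MAP = 0.245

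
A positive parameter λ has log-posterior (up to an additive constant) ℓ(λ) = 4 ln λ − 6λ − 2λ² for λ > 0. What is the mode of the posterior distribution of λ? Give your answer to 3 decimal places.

ℓ'(λ) = 4/λ − 6 − 4λ. Setting this to zero and multiplying by λ: 4λ² + 6λ − 4 = 0.
λ = (−6 + √(6² + 4·4·4)) / (2·4) = (−6 + √100) / 8 = (−6 + 10)/8 = 1/2.
ℓ''(λ) = −4/λ² − 4 < 0, confirming a maximum.

λ̂_MAP = 0.500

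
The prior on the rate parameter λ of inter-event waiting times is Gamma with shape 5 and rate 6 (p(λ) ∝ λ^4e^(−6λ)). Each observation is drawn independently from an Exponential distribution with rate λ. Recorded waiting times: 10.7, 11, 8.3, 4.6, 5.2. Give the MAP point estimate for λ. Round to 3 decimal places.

λ̂_MAP = 0.197

The Exponential(rate=λ) likelihood is ∝ λ^n e^(−λΣtᵢ). Here n = 5 and Σtᵢ = 10.7 + 11 + 8.3 + 4.6 + 5.2 = 39.8.
Posterior ∝ λ^4e^(−6λ) · λ^5e^(−39.8λ) = λ^9e^(−45.8λ), i.e. Gamma(10, 45.8).
Mode = (a−1)/b = 9/45.8 ≈ 0.197.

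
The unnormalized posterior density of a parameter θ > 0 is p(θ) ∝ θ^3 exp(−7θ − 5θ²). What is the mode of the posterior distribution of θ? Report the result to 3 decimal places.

ℓ'(θ) = 3/θ − 7 − 10θ. Setting this to zero and multiplying by θ: 10θ² + 7θ − 3 = 0.
θ = (−7 + √(7² + 4·10·3)) / (2·10) = (−7 + √169) / 20 = (−7 + 13)/20 = 3/10.
ℓ''(θ) = −3/θ² − 10 < 0, confirming a maximum.

θ̂_MAP = 0.300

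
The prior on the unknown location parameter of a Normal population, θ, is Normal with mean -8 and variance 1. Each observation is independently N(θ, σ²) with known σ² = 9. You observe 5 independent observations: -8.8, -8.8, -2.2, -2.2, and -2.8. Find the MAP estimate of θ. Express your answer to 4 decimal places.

θ̂_MAP = -6.9143

n = 5; x̄ = ((-8.8) + (-8.8) + (-2.2) + (-2.2) + (-2.8))/5 = -24.8/5 = -4.96.
For a Normal prior and Normal likelihood with known variance, the posterior is Normal; its mode equals its mean, the precision-weighted average.
Prior precision 1/σ₀² = 1/1 = 1; data precision n/σ² = 5/9.
θ̂ = (1·(-8) + (5/9)·(-4.96)) / (1 + 5/9) = (-484/45)/(14/9) = -242/35 ≈ -6.9143.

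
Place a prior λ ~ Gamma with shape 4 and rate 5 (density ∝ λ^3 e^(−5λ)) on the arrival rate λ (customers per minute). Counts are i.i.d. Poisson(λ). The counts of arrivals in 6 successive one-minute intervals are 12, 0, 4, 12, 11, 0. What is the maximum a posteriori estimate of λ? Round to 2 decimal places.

λ̂_MAP = 3.82

Σxᵢ = 12+0+4+12+11+0 = 39, with n = 6.
Posterior ∝ λ^3e^(−5λ) · λ^39e^(−6λ) = λ^42e^(−11λ), i.e. Gamma(shape=43, rate=11).
The mode of a Gamma(a, b) with a ≥ 1 (shape–rate) is (a−1)/b = 42/11 ≈ 3.82.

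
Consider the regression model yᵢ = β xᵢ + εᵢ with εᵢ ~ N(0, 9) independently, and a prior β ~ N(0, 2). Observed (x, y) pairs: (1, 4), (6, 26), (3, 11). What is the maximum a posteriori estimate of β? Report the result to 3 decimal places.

β̂_MAP = 3.822

log p(β | y) = −Σ(yᵢ − βxᵢ)²/(2·9) − β²/(2·2) + const.
Setting the derivative to zero: Σxᵢ(yᵢ − βxᵢ)/9 − β/2 = 0, so β = Σxᵢyᵢ / (Σxᵢ² + σ²/τ²).
Σxᵢyᵢ = 1·4 + 6·26 + 3·11 = 193; Σxᵢ² = 46; σ²/τ² = 4.5.
β̂_MAP = 193 / (46 + 4.5) = 193/50.5 ≈ 3.822.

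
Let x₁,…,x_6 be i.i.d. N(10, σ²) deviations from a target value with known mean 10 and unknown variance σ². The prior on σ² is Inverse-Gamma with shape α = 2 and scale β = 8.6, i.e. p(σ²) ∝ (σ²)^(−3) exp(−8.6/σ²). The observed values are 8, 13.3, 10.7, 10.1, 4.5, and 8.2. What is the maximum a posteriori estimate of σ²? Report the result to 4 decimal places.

Sum of squared deviations about the known mean: SS = (8−10)² + (13.3−10)² + (10.7−10)² + (10.1−10)² + (4.5−10)² + (8.2−10)² = 48.88.
The Normal likelihood contributes (σ²)^(−n/2) exp(−SS/(2σ²)), so the posterior is Inverse-Gamma(α + n/2, β + SS/2) = Inverse-Gamma(5, 33.04).
The mode of Inverse-Gamma(a, b) is b/(a+1) = 33.04/6 ≈ 5.5067.

σ̂²_MAP = 5.5067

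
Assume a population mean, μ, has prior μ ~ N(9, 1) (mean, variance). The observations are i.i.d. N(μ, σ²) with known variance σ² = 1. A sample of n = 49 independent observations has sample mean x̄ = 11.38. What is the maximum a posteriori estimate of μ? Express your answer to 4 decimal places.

n = 49, x̄ = 11.38.
For a Normal prior and Normal likelihood with known variance, the posterior is Normal; its mode equals its mean, the precision-weighted average.
Prior precision 1/σ₀² = 1/1 = 1; data precision n/σ² = 49/1 = 49.
μ̂ = (1·9 + 49·11.38) / (1 + 49) = 566.62/50 = 11.3324.

μ̂_MAP = 11.3324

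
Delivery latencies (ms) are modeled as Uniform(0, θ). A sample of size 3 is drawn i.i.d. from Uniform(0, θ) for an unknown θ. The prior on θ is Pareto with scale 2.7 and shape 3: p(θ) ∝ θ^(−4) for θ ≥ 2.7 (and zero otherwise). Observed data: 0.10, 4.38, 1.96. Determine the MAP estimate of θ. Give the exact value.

The Uniform(0, θ) likelihood is θ^(−n) for θ ≥ max(xᵢ), zero otherwise. Here max(xᵢ) = 4.38.
Posterior ∝ θ^(−4) · θ^(−3) = θ^(−7) on θ ≥ max(2.7, 4.38) = 4.38.
This density is strictly decreasing in θ, so the posterior mode lies at the lower boundary of the support.

θ̂_MAP = 4.38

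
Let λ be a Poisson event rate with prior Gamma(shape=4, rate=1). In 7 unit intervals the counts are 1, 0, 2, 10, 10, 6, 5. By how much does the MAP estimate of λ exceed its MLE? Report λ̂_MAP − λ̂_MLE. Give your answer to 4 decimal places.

Σxᵢ = 34. Posterior is Gamma(38, 8); MAP = (38−1)/8 = 37/8 ≈ 4.62500.
MLE = x̄ = 34/7 ≈ 4.85714.
Difference = 37/8 − 34/7 = -13/56 ≈ -0.2321.

MAP − MLE = -0.2321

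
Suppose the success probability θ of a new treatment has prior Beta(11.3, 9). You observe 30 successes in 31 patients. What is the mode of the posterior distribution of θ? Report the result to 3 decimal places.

θ̂_MAP = 0.817

Prior: Beta(11.3, 9).
Data: 30 successes in 31 trials. The binomial likelihood contributes θ^30(1−θ)^1, so the posterior is Beta(11.3+30, 9+1) = Beta(41.3, 10).
For Beta(a, b) with a, b > 1 the mode is (a−1)/(a+b−2) = 40.3/49.3 ≈ 0.817.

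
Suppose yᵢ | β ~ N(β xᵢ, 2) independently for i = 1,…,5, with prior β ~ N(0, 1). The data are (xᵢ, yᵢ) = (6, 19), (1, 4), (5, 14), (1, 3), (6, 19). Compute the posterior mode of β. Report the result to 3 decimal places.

log p(β | y) = −Σ(yᵢ − βxᵢ)²/(2·2) − β²/(2·1) + const.
Setting the derivative to zero: Σxᵢ(yᵢ − βxᵢ)/2 − β/1 = 0, so β = Σxᵢyᵢ / (Σxᵢ² + σ²/τ²).
Σxᵢyᵢ = 6·19 + 1·4 + 5·14 + 1·3 + 6·19 = 305; Σxᵢ² = 99; σ²/τ² = 2.
β̂_MAP = 305 / (99 + 2) = 305/101 ≈ 3.020.

β̂_MAP = 3.020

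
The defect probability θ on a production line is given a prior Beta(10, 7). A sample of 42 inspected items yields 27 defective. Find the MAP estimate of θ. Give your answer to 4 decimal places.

Prior: Beta(10, 7).
Data: 27 successes in 42 trials. The binomial likelihood contributes θ^27(1−θ)^15, so the posterior is Beta(10+27, 7+15) = Beta(37, 22).
For Beta(a, b) with a, b > 1 the mode is (a−1)/(a+b−2) = 36/57 ≈ 0.6316.

θ̂_MAP = 0.6316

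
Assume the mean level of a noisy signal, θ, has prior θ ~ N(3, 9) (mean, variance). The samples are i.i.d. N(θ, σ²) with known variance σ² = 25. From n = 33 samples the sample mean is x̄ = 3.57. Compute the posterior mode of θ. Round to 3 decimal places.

θ̂_MAP = 3.526

n = 33, x̄ = 3.57.
For a Normal prior and Normal likelihood with known variance, the posterior is Normal; its mode equals its mean, the precision-weighted average.
Prior precision 1/σ₀² = 1/9; data precision n/σ² = 33/25 = 1.32.
θ̂ = ((1/9)·3 + 1.32·3.57) / (1/9 + 1.32) = (37843/7500)/(322/225) = 113529/32200 ≈ 3.526.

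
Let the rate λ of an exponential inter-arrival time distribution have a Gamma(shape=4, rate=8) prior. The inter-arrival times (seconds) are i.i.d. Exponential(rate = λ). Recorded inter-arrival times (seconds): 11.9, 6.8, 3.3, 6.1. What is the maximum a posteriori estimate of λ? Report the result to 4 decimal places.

The Exponential(rate=λ) likelihood is ∝ λ^n e^(−λΣtᵢ). Here n = 4 and Σtᵢ = 11.9 + 6.8 + 3.3 + 6.1 = 28.1.
Posterior ∝ λ^3e^(−8λ) · λ^4e^(−28.1λ) = λ^7e^(−36.1λ), i.e. Gamma(8, 36.1).
Mode = (a−1)/b = 7/36.1 ≈ 0.1939.

λ̂_MAP = 0.1939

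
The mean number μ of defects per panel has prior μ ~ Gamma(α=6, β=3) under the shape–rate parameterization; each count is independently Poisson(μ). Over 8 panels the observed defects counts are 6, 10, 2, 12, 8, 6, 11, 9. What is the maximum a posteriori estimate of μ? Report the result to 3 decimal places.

Σxᵢ = 6+10+2+12+8+6+11+9 = 64, with n = 8.
Posterior ∝ μ^5e^(−3μ) · μ^64e^(−8μ) = μ^69e^(−11μ), i.e. Gamma(shape=70, rate=11).
The mode of a Gamma(a, b) with a ≥ 1 (shape–rate) is (a−1)/b = 69/11 ≈ 6.273.

μ̂_MAP = 6.273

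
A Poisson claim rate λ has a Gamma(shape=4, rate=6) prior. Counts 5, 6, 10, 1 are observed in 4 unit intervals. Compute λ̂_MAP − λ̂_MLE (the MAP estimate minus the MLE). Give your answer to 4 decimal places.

MAP − MLE = -3.0000

Σxᵢ = 22. Posterior is Gamma(26, 10); MAP = (26−1)/10 = 25/10 ≈ 2.50000.
MLE = x̄ = 22/4 ≈ 5.50000.
Difference = 25/10 − 22/4 = -3 ≈ -3.0000.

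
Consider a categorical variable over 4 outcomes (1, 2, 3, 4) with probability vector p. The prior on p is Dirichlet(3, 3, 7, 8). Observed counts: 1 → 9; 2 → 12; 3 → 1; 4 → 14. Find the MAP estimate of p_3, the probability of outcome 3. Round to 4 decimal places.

MAP estimate: 0.1321

The posterior is Dirichlet(αᵢ + nᵢ) = Dirichlet(12, 15, 8, 22).
For a Dirichlet(a₁,…,a_K) with all aᵢ > 1, the mode has j-th component (aⱼ − 1)/(Σaᵢ − K).
Here Σaᵢ = 57 and K = 4, so p_3 = (8 − 1)/(57 − 4) = 7/53 ≈ 0.1321.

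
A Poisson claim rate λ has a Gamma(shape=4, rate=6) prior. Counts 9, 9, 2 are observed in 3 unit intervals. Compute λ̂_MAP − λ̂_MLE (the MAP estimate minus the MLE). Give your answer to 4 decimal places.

Σxᵢ = 20. Posterior is Gamma(24, 9); MAP = (24−1)/9 = 23/9 ≈ 2.55556.
MLE = x̄ = 20/3 ≈ 6.66667.
Difference = 23/9 − 20/3 = -37/9 ≈ -4.1111.

MAP − MLE = -4.1111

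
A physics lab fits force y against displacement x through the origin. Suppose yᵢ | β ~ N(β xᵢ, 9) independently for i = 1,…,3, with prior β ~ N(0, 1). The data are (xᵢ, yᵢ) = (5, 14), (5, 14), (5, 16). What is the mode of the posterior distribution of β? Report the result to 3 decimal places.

log p(β | y) = −Σ(yᵢ − βxᵢ)²/(2·9) − β²/(2·1) + const.
Setting the derivative to zero: Σxᵢ(yᵢ − βxᵢ)/9 − β/1 = 0, so β = Σxᵢyᵢ / (Σxᵢ² + σ²/τ²).
Σxᵢyᵢ = 5·14 + 5·14 + 5·16 = 220; Σxᵢ² = 75; σ²/τ² = 9.
β̂_MAP = 220 / (75 + 9) = 220/84 ≈ 2.619.

β̂_MAP = 2.619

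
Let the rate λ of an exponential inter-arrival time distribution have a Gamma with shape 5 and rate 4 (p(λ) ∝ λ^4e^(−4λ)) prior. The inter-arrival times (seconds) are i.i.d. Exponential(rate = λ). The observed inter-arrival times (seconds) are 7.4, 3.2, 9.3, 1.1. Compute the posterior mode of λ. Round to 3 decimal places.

λ̂_MAP = 0.320

The Exponential(rate=λ) likelihood is ∝ λ^n e^(−λΣtᵢ). Here n = 4 and Σtᵢ = 7.4 + 3.2 + 9.3 + 1.1 = 21.
Posterior ∝ λ^4e^(−4λ) · λ^4e^(−21λ) = λ^8e^(−25λ), i.e. Gamma(9, 25).
Mode = (a−1)/b = 8/25 ≈ 0.320.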